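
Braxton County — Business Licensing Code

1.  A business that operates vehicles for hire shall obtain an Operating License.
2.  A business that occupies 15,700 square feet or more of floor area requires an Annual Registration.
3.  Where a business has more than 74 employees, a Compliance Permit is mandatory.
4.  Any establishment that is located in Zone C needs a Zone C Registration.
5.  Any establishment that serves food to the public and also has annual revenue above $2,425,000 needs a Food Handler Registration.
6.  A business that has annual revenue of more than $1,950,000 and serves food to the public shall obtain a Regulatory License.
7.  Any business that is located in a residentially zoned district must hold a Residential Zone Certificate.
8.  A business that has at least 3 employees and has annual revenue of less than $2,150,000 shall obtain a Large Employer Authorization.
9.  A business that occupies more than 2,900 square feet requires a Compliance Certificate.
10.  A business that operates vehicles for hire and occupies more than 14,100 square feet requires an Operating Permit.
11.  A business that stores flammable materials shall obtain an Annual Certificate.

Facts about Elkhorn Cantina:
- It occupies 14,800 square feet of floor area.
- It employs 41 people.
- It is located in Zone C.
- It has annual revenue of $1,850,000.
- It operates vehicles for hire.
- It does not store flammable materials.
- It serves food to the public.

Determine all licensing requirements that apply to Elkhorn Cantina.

Compliance Certificate, Large Employer Authorization, Operating License, Operating Permit, Zone C Registration

1. operates vehicles for hire → Operating License required.
2. floor area 14,800 square feet < 15,700 square feet → Annual Registration not required.
3. employees 41 ≤ 74 → Compliance Permit not required.
4. is located in Zone C → Zone C Registration required.
5. serves food to the public; revenue $1,850,000 ≤ $2,425,000 → Food Handler Registration not required.
6. revenue $1,850,000 ≤ $1,950,000; serves food to the public → Regulatory License not required.
7. is located in Zone C (not: is located in a residentially zoned district) → Residential Zone Certificate not required.
8. employees 41 ≥ 3; revenue $1,850,000 < $2,150,000 → Large Employer Authorization required.
9. floor area 14,800 square feet > 2,900 square feet → Compliance Certificate required.
10. operates vehicles for hire; floor area 14,800 square feet > 14,100 square feet → Operating Permit required.
11. does not store flammable materials → Annual Certificate not required.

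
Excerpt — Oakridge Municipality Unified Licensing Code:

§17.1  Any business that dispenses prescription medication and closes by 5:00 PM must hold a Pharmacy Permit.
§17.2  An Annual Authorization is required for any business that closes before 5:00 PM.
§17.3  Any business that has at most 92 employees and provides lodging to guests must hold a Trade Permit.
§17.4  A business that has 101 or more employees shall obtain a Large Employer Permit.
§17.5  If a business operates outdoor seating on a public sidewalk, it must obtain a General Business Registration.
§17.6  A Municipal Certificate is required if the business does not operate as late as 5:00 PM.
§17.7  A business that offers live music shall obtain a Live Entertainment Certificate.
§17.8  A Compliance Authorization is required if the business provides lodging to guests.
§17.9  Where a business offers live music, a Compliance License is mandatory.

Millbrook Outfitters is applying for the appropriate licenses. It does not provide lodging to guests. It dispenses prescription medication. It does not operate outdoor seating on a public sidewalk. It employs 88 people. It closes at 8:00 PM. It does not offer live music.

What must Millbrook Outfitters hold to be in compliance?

§17.1 dispenses prescription medication; closes 8:00 PM, after 5:00 PM → Pharmacy Permit not required.
§17.2 closes 8:00 PM, after 5:00 PM → Annual Authorization not required.
§17.3 employees 88 ≤ 92; does not provide lodging to guests → Trade Permit not required.
§17.4 employees 88 < 101 → Large Employer Permit not required.
§17.5 does not operate outdoor seating on a public sidewalk → General Business Registration not required.
§17.6 closes 8:00 PM, after 5:00 PM → Municipal Certificate not required.
§17.7 does not offer live music → Live Entertainment Certificate not required.
§17.8 does not provide lodging to guests → Compliance Authorization not required.
§17.9 does not offer live music → Compliance License not required.

None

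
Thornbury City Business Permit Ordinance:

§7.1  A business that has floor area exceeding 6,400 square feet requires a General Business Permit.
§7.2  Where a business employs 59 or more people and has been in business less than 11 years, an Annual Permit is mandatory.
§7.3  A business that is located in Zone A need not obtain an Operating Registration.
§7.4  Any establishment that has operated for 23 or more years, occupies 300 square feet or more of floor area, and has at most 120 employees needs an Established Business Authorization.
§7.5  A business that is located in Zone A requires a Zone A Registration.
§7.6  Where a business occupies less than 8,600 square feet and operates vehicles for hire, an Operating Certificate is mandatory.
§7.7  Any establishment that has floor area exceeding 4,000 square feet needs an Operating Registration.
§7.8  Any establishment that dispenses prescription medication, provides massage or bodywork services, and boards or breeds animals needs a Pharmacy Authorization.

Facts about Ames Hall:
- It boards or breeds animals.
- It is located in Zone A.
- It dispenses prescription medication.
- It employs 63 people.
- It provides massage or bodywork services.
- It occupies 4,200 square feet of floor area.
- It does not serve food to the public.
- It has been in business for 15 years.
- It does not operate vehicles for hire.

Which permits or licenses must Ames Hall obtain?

Pharmacy Authorization, Zone A Registration

§7.1 floor area 4,200 square feet ≤ 6,400 square feet → General Business Permit not required.
§7.2 employees 63 ≥ 59; years in business 15 ≥ 11 → Annual Permit not required.
§7.3 is located in Zone A → exempt from Operating Registration.
§7.4 years in business 15 < 23; floor area 4,200 square feet ≥ 300 square feet; employees 63 ≤ 120 → Established Business Authorization not required.
§7.5 is located in Zone A → Zone A Registration required.
§7.6 floor area 4,200 square feet < 8,600 square feet; does not operate vehicles for hire → Operating Certificate not required.
§7.7 floor area 4,200 square feet > 4,000 square feet → Operating Registration required.
§7.8 dispenses prescription medication; provides massage or bodywork services; boards or breeds animals → Pharmacy Authorization required.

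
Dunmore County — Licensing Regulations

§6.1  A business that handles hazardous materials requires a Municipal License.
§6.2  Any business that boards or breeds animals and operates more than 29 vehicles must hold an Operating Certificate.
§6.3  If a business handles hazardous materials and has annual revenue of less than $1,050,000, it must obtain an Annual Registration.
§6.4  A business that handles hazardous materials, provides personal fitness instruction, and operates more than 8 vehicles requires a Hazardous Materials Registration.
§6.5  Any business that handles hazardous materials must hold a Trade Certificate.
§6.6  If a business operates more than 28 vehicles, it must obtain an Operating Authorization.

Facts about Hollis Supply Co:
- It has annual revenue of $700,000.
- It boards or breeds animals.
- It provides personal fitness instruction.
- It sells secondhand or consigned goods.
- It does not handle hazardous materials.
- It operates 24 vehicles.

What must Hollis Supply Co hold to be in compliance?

§6.1 does not handle hazardous materials → Municipal License not required.
§6.2 boards or breeds animals; vehicles 24 ≤ 29 → Operating Certificate not required.
§6.3 does not handle hazardous materials; revenue $700,000 < $1,050,000 → Annual Registration not required.
§6.4 does not handle hazardous materials; provides personal fitness instruction; vehicles 24 > 8 → Hazardous Materials Registration not required.
§6.5 does not handle hazardous materials → Trade Certificate not required.
§6.6 vehicles 24 ≤ 28 → Operating Authorization not required.

None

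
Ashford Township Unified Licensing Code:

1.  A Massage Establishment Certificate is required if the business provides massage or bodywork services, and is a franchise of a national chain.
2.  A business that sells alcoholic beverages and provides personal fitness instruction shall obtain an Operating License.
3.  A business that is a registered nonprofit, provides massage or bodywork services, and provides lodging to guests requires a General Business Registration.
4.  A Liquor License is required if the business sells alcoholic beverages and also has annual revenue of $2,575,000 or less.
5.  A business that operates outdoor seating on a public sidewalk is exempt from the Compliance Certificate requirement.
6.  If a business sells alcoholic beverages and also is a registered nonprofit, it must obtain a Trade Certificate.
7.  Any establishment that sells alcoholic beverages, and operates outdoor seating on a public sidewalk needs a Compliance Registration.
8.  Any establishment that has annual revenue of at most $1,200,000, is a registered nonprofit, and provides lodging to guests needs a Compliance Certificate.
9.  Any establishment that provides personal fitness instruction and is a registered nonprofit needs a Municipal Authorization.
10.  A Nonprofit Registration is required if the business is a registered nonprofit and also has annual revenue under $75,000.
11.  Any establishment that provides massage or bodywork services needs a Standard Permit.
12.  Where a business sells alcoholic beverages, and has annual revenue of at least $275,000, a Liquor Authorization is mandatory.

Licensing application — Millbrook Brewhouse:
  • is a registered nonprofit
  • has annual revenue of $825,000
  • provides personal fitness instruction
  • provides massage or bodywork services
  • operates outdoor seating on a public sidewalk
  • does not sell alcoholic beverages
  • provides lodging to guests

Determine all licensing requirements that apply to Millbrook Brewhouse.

1. provides massage or bodywork services; is a registered nonprofit (not: is a franchise of a national chain) → Massage Establishment Certificate not required.
2. does not sell alcoholic beverages; provides personal fitness instruction → Operating License not required.
3. is a registered nonprofit; provides massage or bodywork services; provides lodging to guests → General Business Registration required.
4. does not sell alcoholic beverages; revenue $825,000 ≤ $2,575,000 → Liquor License not required.
5. operates outdoor seating on a public sidewalk → exempt from Compliance Certificate.
6. does not sell alcoholic beverages; is a registered nonprofit → Trade Certificate not required.
7. does not sell alcoholic beverages; operates outdoor seating on a public sidewalk → Compliance Registration not required.
8. revenue $825,000 ≤ $1,200,000; is a registered nonprofit; provides lodging to guests → Compliance Certificate required.
9. provides personal fitness instruction; is a registered nonprofit → Municipal Authorization required.
10. is a registered nonprofit; revenue $825,000 ≥ $75,000 → Nonprofit Registration not required.
11. provides massage or bodywork services → Standard Permit required.
12. does not sell alcoholic beverages; revenue $825,000 ≥ $275,000 → Liquor Authorization not required.

General Business Registration, Municipal Authorization, Standard Permit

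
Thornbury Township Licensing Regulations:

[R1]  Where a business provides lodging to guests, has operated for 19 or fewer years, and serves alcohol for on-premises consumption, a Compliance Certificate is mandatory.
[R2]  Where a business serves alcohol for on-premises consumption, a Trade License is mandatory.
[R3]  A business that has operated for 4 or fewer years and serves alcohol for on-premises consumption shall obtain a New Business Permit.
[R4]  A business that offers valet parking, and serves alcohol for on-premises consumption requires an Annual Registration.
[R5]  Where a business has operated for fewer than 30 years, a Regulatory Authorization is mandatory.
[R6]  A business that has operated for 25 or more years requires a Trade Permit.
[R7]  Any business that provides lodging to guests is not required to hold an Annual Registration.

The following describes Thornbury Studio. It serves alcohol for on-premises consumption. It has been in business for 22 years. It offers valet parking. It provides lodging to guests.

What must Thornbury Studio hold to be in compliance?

[R1] provides lodging to guests; years in business 22 > 19; serves alcohol for on-premises consumption → Compliance Certificate not required.
[R2] serves alcohol for on-premises consumption → Trade License required.
[R3] years in business 22 > 4; serves alcohol for on-premises consumption → New Business Permit not required.
[R4] offers valet parking; serves alcohol for on-premises consumption → Annual Registration required.
[R5] years in business 22 < 30 → Regulatory Authorization required.
[R6] years in business 22 < 25 → Trade Permit not required.
[R7] provides lodging to guests → exempt from Annual Registration.

Regulatory Authorization, Trade License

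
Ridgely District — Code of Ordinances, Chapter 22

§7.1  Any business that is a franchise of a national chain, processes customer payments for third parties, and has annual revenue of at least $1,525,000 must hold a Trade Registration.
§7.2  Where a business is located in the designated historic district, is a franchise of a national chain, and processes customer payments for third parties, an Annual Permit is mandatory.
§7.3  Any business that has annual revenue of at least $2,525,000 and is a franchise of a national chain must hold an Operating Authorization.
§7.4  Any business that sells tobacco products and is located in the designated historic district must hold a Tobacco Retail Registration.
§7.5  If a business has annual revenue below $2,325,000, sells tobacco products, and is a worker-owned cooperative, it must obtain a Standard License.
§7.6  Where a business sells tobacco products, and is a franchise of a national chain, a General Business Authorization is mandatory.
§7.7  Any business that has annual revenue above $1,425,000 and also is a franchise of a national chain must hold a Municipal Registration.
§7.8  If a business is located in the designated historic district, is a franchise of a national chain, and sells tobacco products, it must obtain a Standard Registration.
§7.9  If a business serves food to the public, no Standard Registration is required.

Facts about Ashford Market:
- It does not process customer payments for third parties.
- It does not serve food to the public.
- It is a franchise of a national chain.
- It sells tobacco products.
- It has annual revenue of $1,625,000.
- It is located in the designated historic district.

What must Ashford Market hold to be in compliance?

General Business Authorization, Municipal Registration, Standard Registration, Tobacco Retail Registration

§7.1 is a franchise of a national chain; does not process customer payments for third parties; revenue $1,625,000 ≥ $1,525,000 → Trade Registration not required.
§7.2 is located in the designated historic district; is a franchise of a national chain; does not process customer payments for third parties → Annual Permit not required.
§7.3 revenue $1,625,000 < $2,525,000; is a franchise of a national chain → Operating Authorization not required.
§7.4 sells tobacco products; is located in the designated historic district → Tobacco Retail Registration required.
§7.5 revenue $1,625,000 < $2,325,000; sells tobacco products; is a franchise of a national chain (not: is a worker-owned cooperative) → Standard License not required.
§7.6 sells tobacco products; is a franchise of a national chain → General Business Authorization required.
§7.7 revenue $1,625,000 > $1,425,000; is a franchise of a national chain → Municipal Registration required.
§7.8 is located in the designated historic district; is a franchise of a national chain; sells tobacco products → Standard Registration required.
§7.9 does not serve food to the public → Standard Registration exemption does not apply.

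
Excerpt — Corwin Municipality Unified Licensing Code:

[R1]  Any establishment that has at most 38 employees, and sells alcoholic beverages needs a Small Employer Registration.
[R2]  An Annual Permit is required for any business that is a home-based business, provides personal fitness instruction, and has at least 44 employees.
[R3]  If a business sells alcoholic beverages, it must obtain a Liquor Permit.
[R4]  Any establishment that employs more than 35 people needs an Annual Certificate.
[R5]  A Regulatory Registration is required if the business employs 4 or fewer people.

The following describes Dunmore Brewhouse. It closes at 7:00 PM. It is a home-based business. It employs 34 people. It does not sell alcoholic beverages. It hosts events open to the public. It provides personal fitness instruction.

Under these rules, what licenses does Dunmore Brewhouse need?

[R1] employees 34 ≤ 38; does not sell alcoholic beverages → Small Employer Registration not required.
[R2] is a home-based business; provides personal fitness instruction; employees 34 < 44 → Annual Permit not required.
[R3] does not sell alcoholic beverages → Liquor Permit not required.
[R4] employees 34 ≤ 35 → Annual Certificate not required.
[R5] employees 34 > 4 → Regulatory Registration not required.

None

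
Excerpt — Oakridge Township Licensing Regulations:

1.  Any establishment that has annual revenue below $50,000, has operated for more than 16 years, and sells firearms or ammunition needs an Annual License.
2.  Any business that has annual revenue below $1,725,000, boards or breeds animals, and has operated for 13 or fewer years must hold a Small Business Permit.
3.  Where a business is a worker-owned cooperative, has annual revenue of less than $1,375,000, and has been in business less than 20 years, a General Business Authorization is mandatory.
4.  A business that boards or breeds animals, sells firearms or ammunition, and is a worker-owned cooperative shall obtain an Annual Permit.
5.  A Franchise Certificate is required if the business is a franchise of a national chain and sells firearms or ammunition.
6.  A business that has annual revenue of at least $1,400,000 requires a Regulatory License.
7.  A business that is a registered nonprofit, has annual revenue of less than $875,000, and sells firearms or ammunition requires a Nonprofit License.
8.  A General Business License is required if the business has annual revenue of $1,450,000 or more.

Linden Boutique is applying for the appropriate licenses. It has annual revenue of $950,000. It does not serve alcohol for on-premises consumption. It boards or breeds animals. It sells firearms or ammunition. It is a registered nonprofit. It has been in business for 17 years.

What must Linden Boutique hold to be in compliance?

None

1. revenue $950,000 ≥ $50,000; years in business 17 > 16; sells firearms or ammunition → Annual License not required.
2. revenue $950,000 < $1,725,000; boards or breeds animals; years in business 17 > 13 → Small Business Permit not required.
3. is a registered nonprofit (not: is a worker-owned cooperative); revenue $950,000 < $1,375,000; years in business 17 < 20 → General Business Authorization not required.
4. boards or breeds animals; sells firearms or ammunition; is a registered nonprofit (not: is a worker-owned cooperative) → Annual Permit not required.
5. is a registered nonprofit (not: is a franchise of a national chain); sells firearms or ammunition → Franchise Certificate not required.
6. revenue $950,000 < $1,400,000 → Regulatory License not required.
7. is a registered nonprofit; revenue $950,000 ≥ $875,000; sells firearms or ammunition → Nonprofit License not required.
8. revenue $950,000 < $1,450,000 → General Business License not required.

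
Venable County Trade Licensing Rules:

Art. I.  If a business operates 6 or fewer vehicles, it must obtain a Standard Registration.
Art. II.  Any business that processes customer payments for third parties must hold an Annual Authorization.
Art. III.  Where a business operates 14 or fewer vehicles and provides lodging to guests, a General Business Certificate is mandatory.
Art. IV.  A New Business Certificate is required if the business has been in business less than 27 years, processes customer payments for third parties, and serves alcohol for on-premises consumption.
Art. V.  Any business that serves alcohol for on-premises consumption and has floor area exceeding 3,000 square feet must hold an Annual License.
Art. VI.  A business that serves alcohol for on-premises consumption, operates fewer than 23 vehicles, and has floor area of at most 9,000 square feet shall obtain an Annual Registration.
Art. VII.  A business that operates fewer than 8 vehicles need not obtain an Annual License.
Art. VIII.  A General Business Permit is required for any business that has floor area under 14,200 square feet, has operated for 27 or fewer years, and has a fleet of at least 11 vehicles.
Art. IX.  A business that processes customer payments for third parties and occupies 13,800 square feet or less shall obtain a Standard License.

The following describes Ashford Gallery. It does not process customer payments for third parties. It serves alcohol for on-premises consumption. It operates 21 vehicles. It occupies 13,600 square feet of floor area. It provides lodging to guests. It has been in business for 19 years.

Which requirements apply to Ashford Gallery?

Annual License, General Business Permit

Art. I. vehicles 21 > 6 → Standard Registration not required.
Art. II. does not process customer payments for third parties → Annual Authorization not required.
Art. III. vehicles 21 > 14; provides lodging to guests → General Business Certificate not required.
Art. IV. years in business 19 < 27; does not process customer payments for third parties; serves alcohol for on-premises consumption → New Business Certificate not required.
Art. V. serves alcohol for on-premises consumption; floor area 13,600 square feet > 3,000 square feet → Annual License required.
Art. VI. serves alcohol for on-premises consumption; vehicles 21 < 23; floor area 13,600 square feet > 9,000 square feet → Annual Registration not required.
Art. VII. vehicles 21 ≥ 8 → Annual License exemption does not apply.
Art. VIII. floor area 13,600 square feet < 14,200 square feet; years in business 19 ≤ 27; vehicles 21 ≥ 11 → General Business Permit required.
Art. IX. does not process customer payments for third parties; floor area 13,600 square feet ≤ 13,800 square feet → Standard License not required.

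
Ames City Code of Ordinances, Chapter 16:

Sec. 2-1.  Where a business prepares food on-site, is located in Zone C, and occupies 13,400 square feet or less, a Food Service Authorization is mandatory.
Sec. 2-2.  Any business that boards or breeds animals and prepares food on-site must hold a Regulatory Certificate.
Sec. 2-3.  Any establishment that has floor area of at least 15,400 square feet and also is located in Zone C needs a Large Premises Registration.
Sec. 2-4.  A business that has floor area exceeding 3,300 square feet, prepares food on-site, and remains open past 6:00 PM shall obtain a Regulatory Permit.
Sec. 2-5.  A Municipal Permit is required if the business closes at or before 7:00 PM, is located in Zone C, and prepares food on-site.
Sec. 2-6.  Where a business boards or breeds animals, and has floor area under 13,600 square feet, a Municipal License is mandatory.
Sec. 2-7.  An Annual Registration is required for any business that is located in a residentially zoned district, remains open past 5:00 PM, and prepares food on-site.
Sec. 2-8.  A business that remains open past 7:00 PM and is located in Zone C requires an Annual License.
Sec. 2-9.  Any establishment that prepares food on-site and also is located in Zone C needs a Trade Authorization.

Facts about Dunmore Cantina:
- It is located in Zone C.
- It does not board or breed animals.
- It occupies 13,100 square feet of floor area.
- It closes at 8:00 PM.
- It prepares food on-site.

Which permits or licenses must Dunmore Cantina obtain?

Sec. 2-1. prepares food on-site; is located in Zone C; floor area 13,100 square feet ≤ 13,400 square feet → Food Service Authorization required.
Sec. 2-2. does not board or breed animals; prepares food on-site → Regulatory Certificate not required.
Sec. 2-3. floor area 13,100 square feet < 15,400 square feet; is located in Zone C → Large Premises Registration not required.
Sec. 2-4. floor area 13,100 square feet > 3,300 square feet; prepares food on-site; closes 8:00 PM, after 6:00 PM → Regulatory Permit required.
Sec. 2-5. closes 8:00 PM, after 7:00 PM; is located in Zone C; prepares food on-site → Municipal Permit not required.
Sec. 2-6. does not board or breed animals; floor area 13,100 square feet < 13,600 square feet → Municipal License not required.
Sec. 2-7. is located in Zone C (not: is located in a residentially zoned district); closes 8:00 PM, after 5:00 PM; prepares food on-site → Annual Registration not required.
Sec. 2-8. closes 8:00 PM, after 7:00 PM; is located in Zone C → Annual License required.
Sec. 2-9. prepares food on-site; is located in Zone C → Trade Authorization required.

Annual License, Food Service Authorization, Regulatory Permit, Trade Authorization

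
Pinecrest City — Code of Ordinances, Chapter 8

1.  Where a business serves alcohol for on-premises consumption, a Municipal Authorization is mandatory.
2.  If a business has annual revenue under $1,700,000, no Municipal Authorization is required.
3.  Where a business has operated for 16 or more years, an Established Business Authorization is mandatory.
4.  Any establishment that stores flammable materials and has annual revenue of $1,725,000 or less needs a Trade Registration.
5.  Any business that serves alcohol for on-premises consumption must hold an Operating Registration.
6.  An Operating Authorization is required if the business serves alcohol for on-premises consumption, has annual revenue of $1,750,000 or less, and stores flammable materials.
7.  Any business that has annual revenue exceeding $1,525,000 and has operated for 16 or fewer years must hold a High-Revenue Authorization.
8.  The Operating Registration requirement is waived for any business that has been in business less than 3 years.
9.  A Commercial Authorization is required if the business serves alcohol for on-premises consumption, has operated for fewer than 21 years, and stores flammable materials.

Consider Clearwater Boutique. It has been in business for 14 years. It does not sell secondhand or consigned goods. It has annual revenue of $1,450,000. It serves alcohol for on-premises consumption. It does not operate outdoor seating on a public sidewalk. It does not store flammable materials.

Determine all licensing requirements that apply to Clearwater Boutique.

1. serves alcohol for on-premises consumption → Municipal Authorization required.
2. revenue $1,450,000 < $1,700,000 → exempt from Municipal Authorization.
3. years in business 14 < 16 → Established Business Authorization not required.
4. does not store flammable materials; revenue $1,450,000 ≤ $1,725,000 → Trade Registration not required.
5. serves alcohol for on-premises consumption → Operating Registration required.
6. serves alcohol for on-premises consumption; revenue $1,450,000 ≤ $1,750,000; does not store flammable materials → Operating Authorization not required.
7. revenue $1,450,000 ≤ $1,525,000; years in business 14 ≤ 16 → High-Revenue Authorization not required.
8. years in business 14 ≥ 3 → Operating Registration exemption does not apply.
9. serves alcohol for on-premises consumption; years in business 14 < 21; does not store flammable materials → Commercial Authorization not required.

Operating Registration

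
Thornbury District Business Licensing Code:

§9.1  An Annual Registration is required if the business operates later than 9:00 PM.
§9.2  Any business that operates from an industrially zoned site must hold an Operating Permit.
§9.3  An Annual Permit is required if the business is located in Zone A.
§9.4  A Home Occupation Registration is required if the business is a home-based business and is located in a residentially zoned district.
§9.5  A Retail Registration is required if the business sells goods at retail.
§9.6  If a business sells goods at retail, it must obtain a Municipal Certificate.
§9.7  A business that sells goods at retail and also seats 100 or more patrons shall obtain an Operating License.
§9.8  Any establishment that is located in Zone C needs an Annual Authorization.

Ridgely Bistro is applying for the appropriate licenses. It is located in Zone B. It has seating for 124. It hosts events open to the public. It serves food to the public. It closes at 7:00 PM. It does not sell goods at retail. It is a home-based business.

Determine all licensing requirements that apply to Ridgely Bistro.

§9.1 closes 7:00 PM, at/before 9:00 PM → Annual Registration not required.
§9.2 is a home-based business (not: operates from an industrially zoned site) → Operating Permit not required.
§9.3 is located in Zone B (not: is located in Zone A) → Annual Permit not required.
§9.4 is a home-based business; is located in Zone B (not: is located in a residentially zoned district) → Home Occupation Registration not required.
§9.5 does not sell goods at retail → Retail Registration not required.
§9.6 does not sell goods at retail → Municipal Certificate not required.
§9.7 does not sell goods at retail; seating 124 ≥ 100 → Operating License not required.
§9.8 is located in Zone B (not: is located in Zone C) → Annual Authorization not required.

None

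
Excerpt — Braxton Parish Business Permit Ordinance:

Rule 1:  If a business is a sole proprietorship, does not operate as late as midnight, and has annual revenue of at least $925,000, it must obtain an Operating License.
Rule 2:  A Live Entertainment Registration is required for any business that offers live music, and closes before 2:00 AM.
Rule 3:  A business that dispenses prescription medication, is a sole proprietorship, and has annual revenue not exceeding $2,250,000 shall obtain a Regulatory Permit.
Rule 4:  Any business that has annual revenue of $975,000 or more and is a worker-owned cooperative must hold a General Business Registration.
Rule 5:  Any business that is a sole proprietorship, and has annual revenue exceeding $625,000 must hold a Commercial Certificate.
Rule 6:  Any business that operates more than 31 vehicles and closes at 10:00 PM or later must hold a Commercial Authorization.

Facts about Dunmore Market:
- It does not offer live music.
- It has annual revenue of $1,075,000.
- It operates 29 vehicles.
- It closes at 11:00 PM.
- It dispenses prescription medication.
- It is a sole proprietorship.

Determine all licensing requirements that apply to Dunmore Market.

Commercial Certificate, Operating License, Regulatory Permit

Rule 1: is a sole proprietorship; closes 11:00 PM, at/before midnight; revenue $1,075,000 ≥ $925,000 → Operating License required.
Rule 2: does not offer live music; closes 11:00 PM, at/before 2:00 AM → Live Entertainment Registration not required.
Rule 3: dispenses prescription medication; is a sole proprietorship; revenue $1,075,000 ≤ $2,250,000 → Regulatory Permit required.
Rule 4: revenue $1,075,000 ≥ $975,000; is a sole proprietorship (not: is a worker-owned cooperative) → General Business Registration not required.
Rule 5: is a sole proprietorship; revenue $1,075,000 > $625,000 → Commercial Certificate required.
Rule 6: vehicles 29 ≤ 31; closes 11:00 PM, after 10:00 PM → Commercial Authorization not required.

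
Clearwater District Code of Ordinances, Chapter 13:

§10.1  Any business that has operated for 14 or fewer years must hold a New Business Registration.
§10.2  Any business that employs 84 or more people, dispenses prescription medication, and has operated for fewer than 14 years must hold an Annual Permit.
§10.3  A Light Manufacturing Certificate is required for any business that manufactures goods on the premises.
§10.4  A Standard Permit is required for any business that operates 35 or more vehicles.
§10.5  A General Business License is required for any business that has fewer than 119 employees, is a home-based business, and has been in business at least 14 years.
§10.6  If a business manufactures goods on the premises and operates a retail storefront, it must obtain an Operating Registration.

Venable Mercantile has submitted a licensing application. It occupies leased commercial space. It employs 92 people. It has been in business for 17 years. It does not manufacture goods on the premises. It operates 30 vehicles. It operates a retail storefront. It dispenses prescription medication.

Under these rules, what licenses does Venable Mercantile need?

None

§10.1 years in business 17 > 14 → New Business Registration not required.
§10.2 employees 92 ≥ 84; dispenses prescription medication; years in business 17 ≥ 14 → Annual Permit not required.
§10.3 does not manufacture goods on the premises → Light Manufacturing Certificate not required.
§10.4 vehicles 30 < 35 → Standard Permit not required.
§10.5 employees 92 < 119; occupies leased commercial space (not: is a home-based business); years in business 17 ≥ 14 → General Business License not required.
§10.6 does not manufacture goods on the premises; operates a retail storefront → Operating Registration not required.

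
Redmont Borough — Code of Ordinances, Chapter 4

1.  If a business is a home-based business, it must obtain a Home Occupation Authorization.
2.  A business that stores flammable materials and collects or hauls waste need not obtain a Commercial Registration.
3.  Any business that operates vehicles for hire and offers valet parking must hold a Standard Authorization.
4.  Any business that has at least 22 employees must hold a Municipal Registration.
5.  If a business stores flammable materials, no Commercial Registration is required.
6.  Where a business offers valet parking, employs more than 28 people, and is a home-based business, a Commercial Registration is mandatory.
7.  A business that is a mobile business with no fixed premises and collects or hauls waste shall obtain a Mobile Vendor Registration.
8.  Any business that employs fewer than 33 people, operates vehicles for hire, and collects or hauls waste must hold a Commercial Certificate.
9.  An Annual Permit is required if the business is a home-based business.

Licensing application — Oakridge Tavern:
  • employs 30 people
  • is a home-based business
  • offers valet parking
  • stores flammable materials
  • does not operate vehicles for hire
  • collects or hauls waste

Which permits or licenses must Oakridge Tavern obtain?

Annual Permit, Home Occupation Authorization, Municipal Registration

1. is a home-based business → Home Occupation Authorization required.
2. stores flammable materials; collects or hauls waste → exempt from Commercial Registration.
3. does not operate vehicles for hire; offers valet parking → Standard Authorization not required.
4. employees 30 ≥ 22 → Municipal Registration required.
5. stores flammable materials → exempt from Commercial Registration.
6. offers valet parking; employees 30 > 28; is a home-based business → Commercial Registration required.
7. is a home-based business (not: is a mobile business with no fixed premises); collects or hauls waste → Mobile Vendor Registration not required.
8. employees 30 < 33; does not operate vehicles for hire; collects or hauls waste → Commercial Certificate not required.
9. is a home-based business → Annual Permit required.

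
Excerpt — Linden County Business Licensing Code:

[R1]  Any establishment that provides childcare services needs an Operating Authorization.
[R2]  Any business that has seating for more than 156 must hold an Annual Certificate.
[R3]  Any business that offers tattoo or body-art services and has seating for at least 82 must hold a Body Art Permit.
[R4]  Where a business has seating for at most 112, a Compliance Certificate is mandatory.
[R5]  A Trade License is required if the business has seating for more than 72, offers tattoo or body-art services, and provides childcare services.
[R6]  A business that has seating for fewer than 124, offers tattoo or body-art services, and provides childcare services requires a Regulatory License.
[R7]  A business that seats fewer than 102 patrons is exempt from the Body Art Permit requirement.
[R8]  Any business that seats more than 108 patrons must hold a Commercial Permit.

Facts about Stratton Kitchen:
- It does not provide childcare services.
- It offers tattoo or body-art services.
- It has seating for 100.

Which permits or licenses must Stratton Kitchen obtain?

[R1] does not provide childcare services → Operating Authorization not required.
[R2] seating 100 ≤ 156 → Annual Certificate not required.
[R3] offers tattoo or body-art services; seating 100 ≥ 82 → Body Art Permit required.
[R4] seating 100 ≤ 112 → Compliance Certificate required.
[R5] seating 100 > 72; offers tattoo or body-art services; does not provide childcare services → Trade License not required.
[R6] seating 100 < 124; offers tattoo or body-art services; does not provide childcare services → Regulatory License not required.
[R7] seating 100 < 102 → exempt from Body Art Permit.
[R8] seating 100 ≤ 108 → Commercial Permit not required.

Compliance Certificate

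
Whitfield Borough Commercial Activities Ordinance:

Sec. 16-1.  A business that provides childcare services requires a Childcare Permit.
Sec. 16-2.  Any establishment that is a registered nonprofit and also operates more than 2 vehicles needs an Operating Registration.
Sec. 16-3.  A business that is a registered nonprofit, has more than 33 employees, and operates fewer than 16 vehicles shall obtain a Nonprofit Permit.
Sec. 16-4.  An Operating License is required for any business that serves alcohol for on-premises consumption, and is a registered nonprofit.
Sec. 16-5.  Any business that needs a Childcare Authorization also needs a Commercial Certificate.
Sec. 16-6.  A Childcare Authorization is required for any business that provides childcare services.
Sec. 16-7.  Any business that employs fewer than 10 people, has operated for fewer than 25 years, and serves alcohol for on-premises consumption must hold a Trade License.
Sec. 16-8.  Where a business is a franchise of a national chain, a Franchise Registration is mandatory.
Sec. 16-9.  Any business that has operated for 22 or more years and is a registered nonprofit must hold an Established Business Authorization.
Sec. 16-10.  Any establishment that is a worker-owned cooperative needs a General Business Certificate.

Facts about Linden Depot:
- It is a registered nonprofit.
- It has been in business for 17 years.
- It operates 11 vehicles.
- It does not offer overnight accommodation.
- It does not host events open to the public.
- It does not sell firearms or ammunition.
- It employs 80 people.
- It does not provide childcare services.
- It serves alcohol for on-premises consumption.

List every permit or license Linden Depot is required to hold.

Nonprofit Permit, Operating License, Operating Registration

Sec. 16-1. does not provide childcare services → Childcare Permit not required.
Sec. 16-2. is a registered nonprofit; vehicles 11 > 2 → Operating Registration required.
Sec. 16-3. is a registered nonprofit; employees 80 > 33; vehicles 11 < 16 → Nonprofit Permit required.
Sec. 16-4. serves alcohol for on-premises consumption; is a registered nonprofit → Operating License required.
Sec. 16-5. Childcare Authorization is not required → no effect.
Sec. 16-6. does not provide childcare services → Childcare Authorization not required.
Sec. 16-7. employees 80 ≥ 10; years in business 17 < 25; serves alcohol for on-premises consumption → Trade License not required.
Sec. 16-8. is a registered nonprofit (not: is a franchise of a national chain) → Franchise Registration not required.
Sec. 16-9. years in business 17 < 22; is a registered nonprofit → Established Business Authorization not required.
Sec. 16-10. is a registered nonprofit (not: is a worker-owned cooperative) → General Business Certificate not required.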